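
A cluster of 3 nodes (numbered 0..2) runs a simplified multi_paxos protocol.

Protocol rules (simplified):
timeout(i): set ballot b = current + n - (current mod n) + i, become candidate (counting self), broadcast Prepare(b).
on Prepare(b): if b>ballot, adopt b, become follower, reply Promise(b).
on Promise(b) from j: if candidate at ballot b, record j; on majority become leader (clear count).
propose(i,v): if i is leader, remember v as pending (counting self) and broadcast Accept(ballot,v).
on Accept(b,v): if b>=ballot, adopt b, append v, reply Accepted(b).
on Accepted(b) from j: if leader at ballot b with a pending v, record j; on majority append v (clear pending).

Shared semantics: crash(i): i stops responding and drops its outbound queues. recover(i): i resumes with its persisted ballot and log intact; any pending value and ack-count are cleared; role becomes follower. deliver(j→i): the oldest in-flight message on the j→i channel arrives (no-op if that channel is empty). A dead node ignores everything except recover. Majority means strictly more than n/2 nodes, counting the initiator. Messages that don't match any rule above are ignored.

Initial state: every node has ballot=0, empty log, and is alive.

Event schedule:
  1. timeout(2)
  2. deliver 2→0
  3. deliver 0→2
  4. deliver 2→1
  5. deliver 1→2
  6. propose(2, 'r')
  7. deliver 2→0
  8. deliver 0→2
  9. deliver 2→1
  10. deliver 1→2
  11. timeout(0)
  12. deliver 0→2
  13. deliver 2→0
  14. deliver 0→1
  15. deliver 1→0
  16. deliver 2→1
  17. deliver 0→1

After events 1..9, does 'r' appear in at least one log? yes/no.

yes

step 1 timeout(2): 2={cand,b=5,log=-}
step 2 deliver 2→0: 0={foll,b=5,log=-}
step 3 deliver 0→2: 2={lead,b=5,log=-}
step 4 deliver 2→1: 1={foll,b=5,log=-}
step 5 deliver 1→2: —
step 6 propose(2,'r'): —
step 7 deliver 2→0: 0={foll,b=5,log=r}
step 8 deliver 0→2: 2={lead,b=5,log=r}
step 9 deliver 2→1: 1={foll,b=5,log=r}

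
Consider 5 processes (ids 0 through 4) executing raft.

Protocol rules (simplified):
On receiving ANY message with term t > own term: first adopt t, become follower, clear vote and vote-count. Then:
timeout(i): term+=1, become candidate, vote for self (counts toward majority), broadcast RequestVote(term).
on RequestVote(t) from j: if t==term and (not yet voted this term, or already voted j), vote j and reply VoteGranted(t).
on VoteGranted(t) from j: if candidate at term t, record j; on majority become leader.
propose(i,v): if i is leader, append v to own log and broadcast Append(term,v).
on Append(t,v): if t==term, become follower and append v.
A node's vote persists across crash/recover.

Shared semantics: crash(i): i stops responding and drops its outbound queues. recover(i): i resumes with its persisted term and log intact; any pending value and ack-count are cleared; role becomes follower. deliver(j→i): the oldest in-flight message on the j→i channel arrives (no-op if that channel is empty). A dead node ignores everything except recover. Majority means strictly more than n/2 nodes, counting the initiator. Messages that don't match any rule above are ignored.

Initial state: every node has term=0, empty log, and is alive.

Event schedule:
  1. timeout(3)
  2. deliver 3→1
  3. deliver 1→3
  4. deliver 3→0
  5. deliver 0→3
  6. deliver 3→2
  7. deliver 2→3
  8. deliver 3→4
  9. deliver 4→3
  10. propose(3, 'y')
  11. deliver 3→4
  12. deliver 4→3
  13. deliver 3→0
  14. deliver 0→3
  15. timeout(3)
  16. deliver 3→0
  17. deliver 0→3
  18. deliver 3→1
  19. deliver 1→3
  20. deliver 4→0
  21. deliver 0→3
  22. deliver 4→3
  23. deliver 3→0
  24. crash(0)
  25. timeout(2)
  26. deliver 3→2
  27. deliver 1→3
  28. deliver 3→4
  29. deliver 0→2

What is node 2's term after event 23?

1

after 1 — timeout(3): n3:cand/t1/[-]
after 2 — deliver 3→1: n1:foll/t1/[-]
after 3 — deliver 1→3: ·
after 4 — deliver 3→0: n0:foll/t1/[-]
after 5 — deliver 0→3: n3:lead/t1/[-]
after 6 — deliver 3→2: n2:foll/t1/[-]
after 7 — deliver 2→3: ·
after 8 — deliver 3→4: n4:foll/t1/[-]
after 9 — deliver 4→3: ·
after 10 — propose(3,'y'): n3:lead/t1/[y]
after 11 — deliver 3→4: n4:foll/t1/[y]
after 12 — deliver 4→3: ·
after 13 — deliver 3→0: n0:foll/t1/[y]
after 14 — deliver 0→3: ·
after 15 — timeout(3): n3:cand/t2/[y]
after 16 — deliver 3→0: n0:foll/t2/[y]
after 17 — deliver 0→3: ·
after 18 — deliver 3→1: n1:foll/t1/[y]
after 19 — deliver 1→3: ·
after 20 — deliver 4→0: ·
after 21 — deliver 0→3: ·
after 22 — deliver 4→3: ·
after 23 — deliver 3→0: ·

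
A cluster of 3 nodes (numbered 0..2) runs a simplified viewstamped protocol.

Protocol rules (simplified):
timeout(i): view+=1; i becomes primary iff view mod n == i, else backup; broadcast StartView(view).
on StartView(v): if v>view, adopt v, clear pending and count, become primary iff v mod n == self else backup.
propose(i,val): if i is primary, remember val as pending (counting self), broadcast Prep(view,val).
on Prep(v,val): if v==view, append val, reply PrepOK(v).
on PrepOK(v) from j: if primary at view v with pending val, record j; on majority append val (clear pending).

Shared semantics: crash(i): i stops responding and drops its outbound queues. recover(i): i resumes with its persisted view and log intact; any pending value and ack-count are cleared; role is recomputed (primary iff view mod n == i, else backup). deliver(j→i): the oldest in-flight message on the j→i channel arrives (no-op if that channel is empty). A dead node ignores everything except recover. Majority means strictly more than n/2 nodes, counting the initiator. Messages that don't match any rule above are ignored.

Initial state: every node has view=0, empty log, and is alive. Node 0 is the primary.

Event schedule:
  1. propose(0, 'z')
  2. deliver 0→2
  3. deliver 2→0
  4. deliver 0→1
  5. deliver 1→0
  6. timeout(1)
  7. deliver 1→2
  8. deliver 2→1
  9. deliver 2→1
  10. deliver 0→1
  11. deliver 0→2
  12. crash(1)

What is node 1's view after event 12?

e1 propose(0,'z'): ·
e2 deliver 0→2: 2[back,v=0,z]
e3 deliver 2→0: 0[prim,v=0,z]
e4 deliver 0→1: 1[back,v=0,z]
e5 deliver 1→0: ·
e6 timeout(1): 1[prim,v=1,z]
e7 deliver 1→2: 2[back,v=1,z]
e8 deliver 2→1: ·
e9 deliver 2→1: ·
e10 deliver 0→1: ·
e11 deliver 0→2: ·
e12 crash(1): 1[✗prim,v=1,z]

1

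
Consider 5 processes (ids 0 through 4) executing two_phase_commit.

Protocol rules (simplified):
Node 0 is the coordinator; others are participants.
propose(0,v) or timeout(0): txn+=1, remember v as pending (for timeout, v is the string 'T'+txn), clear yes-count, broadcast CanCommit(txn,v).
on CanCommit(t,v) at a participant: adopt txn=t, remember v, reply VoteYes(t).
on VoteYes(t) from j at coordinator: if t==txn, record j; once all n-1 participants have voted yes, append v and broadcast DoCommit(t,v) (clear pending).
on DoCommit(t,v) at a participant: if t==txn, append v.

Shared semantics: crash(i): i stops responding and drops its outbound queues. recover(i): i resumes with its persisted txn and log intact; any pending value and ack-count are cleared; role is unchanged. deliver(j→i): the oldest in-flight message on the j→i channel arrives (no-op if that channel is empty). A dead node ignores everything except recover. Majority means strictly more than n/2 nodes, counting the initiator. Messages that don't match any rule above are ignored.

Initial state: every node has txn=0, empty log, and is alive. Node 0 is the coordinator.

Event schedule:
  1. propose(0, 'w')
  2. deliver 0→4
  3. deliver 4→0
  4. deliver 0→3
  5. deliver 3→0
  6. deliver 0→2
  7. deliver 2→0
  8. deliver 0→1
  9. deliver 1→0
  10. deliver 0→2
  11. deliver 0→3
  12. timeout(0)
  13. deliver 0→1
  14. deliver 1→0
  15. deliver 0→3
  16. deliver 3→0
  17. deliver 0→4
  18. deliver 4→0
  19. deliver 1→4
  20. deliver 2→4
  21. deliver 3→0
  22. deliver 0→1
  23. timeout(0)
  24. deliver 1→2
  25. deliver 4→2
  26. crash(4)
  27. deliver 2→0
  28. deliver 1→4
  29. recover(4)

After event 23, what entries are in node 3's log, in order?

[1] propose(0,'w') → N0(coor t1 [-])
[2] deliver 0→4 → N4(part t1 [-])
[3] deliver 4→0 → ∅
[4] deliver 0→3 → N3(part t1 [-])
[5] deliver 3→0 → ∅
[6] deliver 0→2 → N2(part t1 [-])
[7] deliver 2→0 → ∅
[8] deliver 0→1 → N1(part t1 [-])
[9] deliver 1→0 → N0(coor t1 [w])
[10] deliver 0→2 → N2(part t1 [w])
[11] deliver 0→3 → N3(part t1 [w])
[12] timeout(0) → N0(coor t2 [w])
[13] deliver 0→1 → N1(part t1 [w])
[14] deliver 1→0 → ∅
[15] deliver 0→3 → N3(part t2 [w])
[16] deliver 3→0 → ∅
[17] deliver 0→4 → N4(part t1 [w])
[18] deliver 4→0 → ∅
[19] deliver 1→4 → ∅
[20] deliver 2→4 → ∅
[21] deliver 3→0 → ∅
[22] deliver 0→1 → N1(part t2 [w])
[23] timeout(0) → N0(coor t3 [w])

w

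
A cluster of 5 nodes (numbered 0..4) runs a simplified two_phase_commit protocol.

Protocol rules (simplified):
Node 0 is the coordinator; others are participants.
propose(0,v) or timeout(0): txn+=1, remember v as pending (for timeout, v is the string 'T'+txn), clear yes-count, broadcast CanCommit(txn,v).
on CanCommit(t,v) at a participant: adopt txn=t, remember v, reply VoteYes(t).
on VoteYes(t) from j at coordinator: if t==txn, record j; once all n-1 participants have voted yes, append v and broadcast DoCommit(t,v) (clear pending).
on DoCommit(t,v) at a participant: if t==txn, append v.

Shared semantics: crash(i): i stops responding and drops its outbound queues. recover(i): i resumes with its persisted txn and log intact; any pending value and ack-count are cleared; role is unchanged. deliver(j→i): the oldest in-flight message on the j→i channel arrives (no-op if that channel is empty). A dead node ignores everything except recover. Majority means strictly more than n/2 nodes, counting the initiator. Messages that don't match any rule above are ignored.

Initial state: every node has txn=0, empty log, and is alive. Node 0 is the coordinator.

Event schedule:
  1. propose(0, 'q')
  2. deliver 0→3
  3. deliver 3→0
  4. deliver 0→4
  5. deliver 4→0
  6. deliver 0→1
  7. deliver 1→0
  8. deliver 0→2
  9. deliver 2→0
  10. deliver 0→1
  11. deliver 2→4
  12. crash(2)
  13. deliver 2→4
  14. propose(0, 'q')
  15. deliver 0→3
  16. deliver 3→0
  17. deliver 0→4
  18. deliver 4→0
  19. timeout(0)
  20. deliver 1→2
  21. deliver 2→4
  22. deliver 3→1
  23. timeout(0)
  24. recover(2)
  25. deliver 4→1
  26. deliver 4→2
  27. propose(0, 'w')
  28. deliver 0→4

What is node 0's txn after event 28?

5

1. propose(0,'q'):  <0:coor t1 ->
2. deliver 0→3:  <3:part t1 ->
3. deliver 3→0:  nop
4. deliver 0→4:  <4:part t1 ->
5. deliver 4→0:  nop
6. deliver 0→1:  <1:part t1 ->
7. deliver 1→0:  nop
8. deliver 0→2:  <2:part t1 ->
9. deliver 2→0:  <0:coor t1 q>
10. deliver 0→1:  <1:part t1 q>
11. deliver 2→4:  nop
12. crash(2):  <2:✗part t1 ->
13. deliver 2→4:  nop
14. propose(0,'q'):  <0:coor t2 q>
15. deliver 0→3:  <3:part t1 q>
16. deliver 3→0:  nop
17. deliver 0→4:  <4:part t1 q>
18. deliver 4→0:  nop
19. timeout(0):  <0:coor t3 q>
20. deliver 1→2:  nop
21. deliver 2→4:  nop
22. deliver 3→1:  nop
23. timeout(0):  <0:coor t4 q>
24. recover(2):  <2:part t1 ->
25. deliver 4→1:  nop
26. deliver 4→2:  nop
27. propose(0,'w'):  <0:coor t5 q>
28. deliver 0→4:  <4:part t2 q>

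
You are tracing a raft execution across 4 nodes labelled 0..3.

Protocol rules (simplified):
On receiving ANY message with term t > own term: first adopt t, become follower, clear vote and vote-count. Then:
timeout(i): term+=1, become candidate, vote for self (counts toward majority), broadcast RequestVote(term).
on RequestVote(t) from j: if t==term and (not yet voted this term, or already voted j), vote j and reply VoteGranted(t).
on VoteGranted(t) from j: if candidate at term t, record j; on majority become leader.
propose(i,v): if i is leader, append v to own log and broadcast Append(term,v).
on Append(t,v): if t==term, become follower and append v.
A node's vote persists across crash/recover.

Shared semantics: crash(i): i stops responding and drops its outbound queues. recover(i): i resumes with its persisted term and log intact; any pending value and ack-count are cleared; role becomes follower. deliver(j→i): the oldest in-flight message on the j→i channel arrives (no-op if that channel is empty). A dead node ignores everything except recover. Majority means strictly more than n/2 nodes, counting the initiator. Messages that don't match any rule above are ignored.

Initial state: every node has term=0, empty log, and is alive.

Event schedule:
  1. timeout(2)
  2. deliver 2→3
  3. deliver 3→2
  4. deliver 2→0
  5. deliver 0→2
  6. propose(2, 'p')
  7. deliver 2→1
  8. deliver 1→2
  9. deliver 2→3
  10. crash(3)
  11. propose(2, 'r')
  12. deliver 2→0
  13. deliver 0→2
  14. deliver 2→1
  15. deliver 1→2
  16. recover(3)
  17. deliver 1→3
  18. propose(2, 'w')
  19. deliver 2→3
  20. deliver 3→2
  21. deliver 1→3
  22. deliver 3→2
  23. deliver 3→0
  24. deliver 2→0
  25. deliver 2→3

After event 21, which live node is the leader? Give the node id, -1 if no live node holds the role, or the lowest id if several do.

2

1. timeout(2):  <2:cand t1 ->
2. deliver 2→3:  <3:foll t1 ->
3. deliver 3→2:  nop
4. deliver 2→0:  <0:foll t1 ->
5. deliver 0→2:  <2:lead t1 ->
6. propose(2,'p'):  <2:lead t1 p>
7. deliver 2→1:  <1:foll t1 ->
8. deliver 1→2:  nop
9. deliver 2→3:  <3:foll t1 p>
10. crash(3):  <3:✗foll t1 p>
11. propose(2,'r'):  <2:lead t1 p,r>
12. deliver 2→0:  <0:foll t1 p>
13. deliver 0→2:  nop
14. deliver 2→1:  <1:foll t1 p>
15. deliver 1→2:  nop
16. recover(3):  <3:foll t1 p>
17. deliver 1→3:  nop
18. propose(2,'w'):  <2:lead t1 p,r,w>
19. deliver 2→3:  <3:foll t1 p,r>
20. deliver 3→2:  nop
21. deliver 1→3:  nop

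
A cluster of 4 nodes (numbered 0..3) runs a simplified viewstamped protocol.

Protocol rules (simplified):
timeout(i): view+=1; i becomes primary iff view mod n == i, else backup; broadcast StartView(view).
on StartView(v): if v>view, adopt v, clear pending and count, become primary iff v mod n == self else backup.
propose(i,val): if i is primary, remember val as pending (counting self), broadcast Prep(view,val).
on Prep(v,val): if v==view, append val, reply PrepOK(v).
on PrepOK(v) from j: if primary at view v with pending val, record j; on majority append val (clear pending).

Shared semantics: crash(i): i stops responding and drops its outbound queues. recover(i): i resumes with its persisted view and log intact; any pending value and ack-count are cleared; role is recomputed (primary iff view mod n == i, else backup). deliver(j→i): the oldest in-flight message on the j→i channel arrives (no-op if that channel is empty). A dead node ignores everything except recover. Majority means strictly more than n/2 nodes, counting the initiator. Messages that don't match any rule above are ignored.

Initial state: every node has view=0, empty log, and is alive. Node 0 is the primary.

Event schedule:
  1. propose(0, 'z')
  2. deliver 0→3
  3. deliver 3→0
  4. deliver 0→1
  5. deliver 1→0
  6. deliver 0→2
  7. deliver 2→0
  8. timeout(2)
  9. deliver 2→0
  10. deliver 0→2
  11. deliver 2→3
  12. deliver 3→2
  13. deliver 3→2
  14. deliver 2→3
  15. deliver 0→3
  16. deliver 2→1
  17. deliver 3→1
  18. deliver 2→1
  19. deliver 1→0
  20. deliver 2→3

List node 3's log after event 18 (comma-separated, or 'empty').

step 1 propose(0,'z'): —
step 2 deliver 0→3: 3={back,v=0,log=z}
step 3 deliver 3→0: —
step 4 deliver 0→1: 1={back,v=0,log=z}
step 5 deliver 1→0: 0={prim,v=0,log=z}
step 6 deliver 0→2: 2={back,v=0,log=z}
step 7 deliver 2→0: —
step 8 timeout(2): 2={back,v=1,log=z}
step 9 deliver 2→0: 0={back,v=1,log=z}
step 10 deliver 0→2: —
step 11 deliver 2→3: 3={back,v=1,log=z}
step 12 deliver 3→2: —
step 13 deliver 3→2: —
step 14 deliver 2→3: —
step 15 deliver 0→3: —
step 16 deliver 2→1: 1={prim,v=1,log=z}
step 17 deliver 3→1: —
step 18 deliver 2→1: —

z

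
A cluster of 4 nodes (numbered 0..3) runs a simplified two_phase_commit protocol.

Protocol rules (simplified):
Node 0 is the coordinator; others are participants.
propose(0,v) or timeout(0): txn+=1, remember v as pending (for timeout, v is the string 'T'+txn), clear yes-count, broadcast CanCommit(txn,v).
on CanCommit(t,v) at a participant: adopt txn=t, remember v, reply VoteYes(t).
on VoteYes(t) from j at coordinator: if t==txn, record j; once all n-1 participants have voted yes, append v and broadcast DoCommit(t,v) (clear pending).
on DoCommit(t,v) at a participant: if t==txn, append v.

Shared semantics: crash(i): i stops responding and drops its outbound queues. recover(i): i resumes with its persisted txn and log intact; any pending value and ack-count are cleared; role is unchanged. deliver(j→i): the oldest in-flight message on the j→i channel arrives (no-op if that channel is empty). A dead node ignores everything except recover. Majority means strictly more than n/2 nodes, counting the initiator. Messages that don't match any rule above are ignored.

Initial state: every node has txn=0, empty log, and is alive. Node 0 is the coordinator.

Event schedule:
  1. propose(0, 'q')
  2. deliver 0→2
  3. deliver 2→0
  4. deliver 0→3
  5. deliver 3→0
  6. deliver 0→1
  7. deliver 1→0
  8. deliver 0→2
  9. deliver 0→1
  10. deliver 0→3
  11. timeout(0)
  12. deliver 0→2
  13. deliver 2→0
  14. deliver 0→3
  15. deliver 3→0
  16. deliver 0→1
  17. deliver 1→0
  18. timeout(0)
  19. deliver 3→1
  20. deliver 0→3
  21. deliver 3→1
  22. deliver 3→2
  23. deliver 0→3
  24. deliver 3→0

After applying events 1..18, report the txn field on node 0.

3

step 1 propose(0,'q'): 0={coor,t=1,log=-}
step 2 deliver 0→2: 2={part,t=1,log=-}
step 3 deliver 2→0: —
step 4 deliver 0→3: 3={part,t=1,log=-}
step 5 deliver 3→0: —
step 6 deliver 0→1: 1={part,t=1,log=-}
step 7 deliver 1→0: 0={coor,t=1,log=q}
step 8 deliver 0→2: 2={part,t=1,log=q}
step 9 deliver 0→1: 1={part,t=1,log=q}
step 10 deliver 0→3: 3={part,t=1,log=q}
step 11 timeout(0): 0={coor,t=2,log=q}
step 12 deliver 0→2: 2={part,t=2,log=q}
step 13 deliver 2→0: —
step 14 deliver 0→3: 3={part,t=2,log=q}
step 15 deliver 3→0: —
step 16 deliver 0→1: 1={part,t=2,log=q}
step 17 deliver 1→0: 0={coor,t=2,log=q,T2}
step 18 timeout(0): 0={coor,t=3,log=q,T2}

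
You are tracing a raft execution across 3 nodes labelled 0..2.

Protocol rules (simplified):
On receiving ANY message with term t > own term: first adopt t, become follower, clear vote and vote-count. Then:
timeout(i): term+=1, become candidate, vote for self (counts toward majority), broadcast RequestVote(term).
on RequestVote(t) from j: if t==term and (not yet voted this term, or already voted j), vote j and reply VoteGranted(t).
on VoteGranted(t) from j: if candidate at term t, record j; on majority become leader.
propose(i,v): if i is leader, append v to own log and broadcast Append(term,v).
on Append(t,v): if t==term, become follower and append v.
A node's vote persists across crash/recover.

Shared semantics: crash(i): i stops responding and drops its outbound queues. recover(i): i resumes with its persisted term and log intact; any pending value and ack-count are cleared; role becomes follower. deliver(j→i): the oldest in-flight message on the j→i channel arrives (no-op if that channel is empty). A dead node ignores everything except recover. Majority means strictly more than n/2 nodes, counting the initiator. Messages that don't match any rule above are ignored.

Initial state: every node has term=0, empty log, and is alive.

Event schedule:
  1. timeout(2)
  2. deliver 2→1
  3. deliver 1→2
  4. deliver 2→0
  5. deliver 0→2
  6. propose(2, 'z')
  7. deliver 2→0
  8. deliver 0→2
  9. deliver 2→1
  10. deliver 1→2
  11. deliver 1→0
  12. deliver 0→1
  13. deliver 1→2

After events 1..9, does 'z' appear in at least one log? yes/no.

e1 timeout(2): 2[cand,t=1,-]
e2 deliver 2→1: 1[foll,t=1,-]
e3 deliver 1→2: 2[lead,t=1,-]
e4 deliver 2→0: 0[foll,t=1,-]
e5 deliver 0→2: ·
e6 propose(2,'z'): 2[lead,t=1,z]
e7 deliver 2→0: 0[foll,t=1,z]
e8 deliver 0→2: ·
e9 deliver 2→1: 1[foll,t=1,z]

yes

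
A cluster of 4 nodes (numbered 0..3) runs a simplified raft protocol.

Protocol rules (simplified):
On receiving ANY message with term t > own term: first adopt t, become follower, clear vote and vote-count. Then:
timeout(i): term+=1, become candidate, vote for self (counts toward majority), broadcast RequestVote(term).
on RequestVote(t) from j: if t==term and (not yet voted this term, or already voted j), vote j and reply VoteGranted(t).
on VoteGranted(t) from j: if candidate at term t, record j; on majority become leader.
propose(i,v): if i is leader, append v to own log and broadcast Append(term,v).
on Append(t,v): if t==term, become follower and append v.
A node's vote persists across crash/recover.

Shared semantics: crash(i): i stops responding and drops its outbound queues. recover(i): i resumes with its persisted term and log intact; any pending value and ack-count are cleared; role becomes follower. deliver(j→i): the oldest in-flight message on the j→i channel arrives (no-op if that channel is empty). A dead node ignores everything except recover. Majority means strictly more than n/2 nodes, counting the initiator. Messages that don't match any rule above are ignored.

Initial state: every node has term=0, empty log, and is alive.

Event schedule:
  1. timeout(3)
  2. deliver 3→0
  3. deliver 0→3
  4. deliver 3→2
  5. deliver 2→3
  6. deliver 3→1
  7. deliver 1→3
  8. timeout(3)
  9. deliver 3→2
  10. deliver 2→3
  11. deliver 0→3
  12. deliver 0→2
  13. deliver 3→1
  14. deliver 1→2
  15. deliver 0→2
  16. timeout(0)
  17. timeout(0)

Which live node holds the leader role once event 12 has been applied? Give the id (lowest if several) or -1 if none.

e1 timeout(3): 3[cand,t=1,-]
e2 deliver 3→0: 0[foll,t=1,-]
e3 deliver 0→3: ·
e4 deliver 3→2: 2[foll,t=1,-]
e5 deliver 2→3: 3[lead,t=1,-]
e6 deliver 3→1: 1[foll,t=1,-]
e7 deliver 1→3: ·
e8 timeout(3): 3[cand,t=2,-]
e9 deliver 3→2: 2[foll,t=2,-]
e10 deliver 2→3: ·
e11 deliver 0→3: ·
e12 deliver 0→2: ·

-1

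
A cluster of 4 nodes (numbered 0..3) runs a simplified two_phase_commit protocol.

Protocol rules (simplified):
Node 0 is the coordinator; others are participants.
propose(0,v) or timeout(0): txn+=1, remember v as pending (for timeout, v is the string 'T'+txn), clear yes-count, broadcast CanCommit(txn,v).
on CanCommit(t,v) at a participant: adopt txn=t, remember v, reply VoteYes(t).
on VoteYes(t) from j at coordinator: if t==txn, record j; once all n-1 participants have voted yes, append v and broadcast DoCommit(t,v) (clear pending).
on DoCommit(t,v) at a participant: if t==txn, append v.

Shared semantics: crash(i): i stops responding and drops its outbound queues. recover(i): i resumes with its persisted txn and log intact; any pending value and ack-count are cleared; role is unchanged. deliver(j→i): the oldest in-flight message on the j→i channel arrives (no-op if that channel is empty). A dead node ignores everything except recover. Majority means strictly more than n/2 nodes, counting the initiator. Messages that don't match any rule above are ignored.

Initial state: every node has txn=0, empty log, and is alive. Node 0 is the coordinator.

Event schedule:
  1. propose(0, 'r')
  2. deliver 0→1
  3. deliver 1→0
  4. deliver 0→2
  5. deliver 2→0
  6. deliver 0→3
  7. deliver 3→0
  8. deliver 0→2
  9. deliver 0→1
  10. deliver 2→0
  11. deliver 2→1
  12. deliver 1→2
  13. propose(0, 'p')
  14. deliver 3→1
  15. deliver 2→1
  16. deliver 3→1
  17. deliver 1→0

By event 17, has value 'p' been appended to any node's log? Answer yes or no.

no

1. propose(0,'r'):  <0:coor t1 ->
2. deliver 0→1:  <1:part t1 ->
3. deliver 1→0:  nop
4. deliver 0→2:  <2:part t1 ->
5. deliver 2→0:  nop
6. deliver 0→3:  <3:part t1 ->
7. deliver 3→0:  <0:coor t1 r>
8. deliver 0→2:  <2:part t1 r>
9. deliver 0→1:  <1:part t1 r>
10. deliver 2→0:  nop
11. deliver 2→1:  nop
12. deliver 1→2:  nop
13. propose(0,'p'):  <0:coor t2 r>
14. deliver 3→1:  nop
15. deliver 2→1:  nop
16. deliver 3→1:  nop
17. deliver 1→0:  nop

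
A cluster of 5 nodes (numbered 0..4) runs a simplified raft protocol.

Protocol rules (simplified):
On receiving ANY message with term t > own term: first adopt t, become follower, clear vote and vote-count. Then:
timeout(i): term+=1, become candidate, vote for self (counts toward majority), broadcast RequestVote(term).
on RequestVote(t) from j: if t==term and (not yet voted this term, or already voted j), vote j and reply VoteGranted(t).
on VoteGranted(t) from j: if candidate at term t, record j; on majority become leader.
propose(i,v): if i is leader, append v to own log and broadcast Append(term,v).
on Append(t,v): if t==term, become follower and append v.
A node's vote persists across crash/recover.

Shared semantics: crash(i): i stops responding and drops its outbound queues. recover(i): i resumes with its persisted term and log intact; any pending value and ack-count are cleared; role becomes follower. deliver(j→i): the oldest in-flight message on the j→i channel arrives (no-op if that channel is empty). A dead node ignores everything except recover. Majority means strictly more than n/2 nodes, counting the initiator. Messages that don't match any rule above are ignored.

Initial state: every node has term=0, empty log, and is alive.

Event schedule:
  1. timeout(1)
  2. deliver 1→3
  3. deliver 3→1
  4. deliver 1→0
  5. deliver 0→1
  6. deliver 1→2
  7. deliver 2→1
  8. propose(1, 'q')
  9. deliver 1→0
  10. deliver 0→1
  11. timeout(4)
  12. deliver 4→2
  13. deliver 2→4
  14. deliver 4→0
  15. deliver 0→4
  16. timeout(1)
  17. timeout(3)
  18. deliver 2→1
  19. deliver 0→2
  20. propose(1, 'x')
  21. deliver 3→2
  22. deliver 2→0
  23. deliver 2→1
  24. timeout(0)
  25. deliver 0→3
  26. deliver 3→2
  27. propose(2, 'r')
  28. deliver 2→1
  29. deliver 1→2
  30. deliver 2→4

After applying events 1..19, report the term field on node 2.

[1] timeout(1) → N1(cand t1 [-])
[2] deliver 1→3 → N3(foll t1 [-])
[3] deliver 3→1 → ∅
[4] deliver 1→0 → N0(foll t1 [-])
[5] deliver 0→1 → N1(lead t1 [-])
[6] deliver 1→2 → N2(foll t1 [-])
[7] deliver 2→1 → ∅
[8] propose(1,'q') → N1(lead t1 [q])
[9] deliver 1→0 → N0(foll t1 [q])
[10] deliver 0→1 → ∅
[11] timeout(4) → N4(cand t1 [-])
[12] deliver 4→2 → ∅
[13] deliver 2→4 → ∅
[14] deliver 4→0 → ∅
[15] deliver 0→4 → ∅
[16] timeout(1) → N1(cand t2 [q])
[17] timeout(3) → N3(cand t2 [-])
[18] deliver 2→1 → ∅
[19] deliver 0→2 → ∅

1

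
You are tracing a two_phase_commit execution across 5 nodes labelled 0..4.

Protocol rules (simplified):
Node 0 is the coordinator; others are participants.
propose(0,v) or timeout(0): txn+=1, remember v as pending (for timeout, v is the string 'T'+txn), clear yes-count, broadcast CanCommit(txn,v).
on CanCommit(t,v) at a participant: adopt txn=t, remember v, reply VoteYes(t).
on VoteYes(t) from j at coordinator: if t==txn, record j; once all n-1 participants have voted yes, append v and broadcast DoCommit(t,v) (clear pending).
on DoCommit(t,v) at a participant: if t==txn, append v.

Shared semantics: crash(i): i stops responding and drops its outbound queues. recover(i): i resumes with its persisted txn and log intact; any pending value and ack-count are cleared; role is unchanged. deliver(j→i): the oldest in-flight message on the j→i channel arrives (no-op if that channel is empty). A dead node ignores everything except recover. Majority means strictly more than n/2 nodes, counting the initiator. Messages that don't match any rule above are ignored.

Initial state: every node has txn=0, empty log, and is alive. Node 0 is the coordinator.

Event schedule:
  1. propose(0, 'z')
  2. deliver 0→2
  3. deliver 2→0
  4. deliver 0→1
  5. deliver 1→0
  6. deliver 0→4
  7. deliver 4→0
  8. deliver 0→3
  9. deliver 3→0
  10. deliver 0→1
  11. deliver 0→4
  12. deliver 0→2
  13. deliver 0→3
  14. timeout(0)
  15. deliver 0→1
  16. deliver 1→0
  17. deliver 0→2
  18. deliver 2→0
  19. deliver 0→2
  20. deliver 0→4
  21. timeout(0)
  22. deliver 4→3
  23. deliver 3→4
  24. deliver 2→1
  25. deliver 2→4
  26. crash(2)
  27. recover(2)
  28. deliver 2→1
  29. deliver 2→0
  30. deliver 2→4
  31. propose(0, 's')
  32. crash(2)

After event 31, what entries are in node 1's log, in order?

z

e1 propose(0,'z'): 0[coor,t=1,-]
e2 deliver 0→2: 2[part,t=1,-]
e3 deliver 2→0: ·
e4 deliver 0→1: 1[part,t=1,-]
e5 deliver 1→0: ·
e6 deliver 0→4: 4[part,t=1,-]
e7 deliver 4→0: ·
e8 deliver 0→3: 3[part,t=1,-]
e9 deliver 3→0: 0[coor,t=1,z]
e10 deliver 0→1: 1[part,t=1,z]
e11 deliver 0→4: 4[part,t=1,z]
e12 deliver 0→2: 2[part,t=1,z]
e13 deliver 0→3: 3[part,t=1,z]
e14 timeout(0): 0[coor,t=2,z]
e15 deliver 0→1: 1[part,t=2,z]
e16 deliver 1→0: ·
e17 deliver 0→2: 2[part,t=2,z]
e18 deliver 2→0: ·
e19 deliver 0→2: ·
e20 deliver 0→4: 4[part,t=2,z]
e21 timeout(0): 0[coor,t=3,z]
e22 deliver 4→3: ·
e23 deliver 3→4: ·
e24 deliver 2→1: ·
e25 deliver 2→4: ·
e26 crash(2): 2[✗part,t=2,z]
e27 recover(2): 2[part,t=2,z]
e28 deliver 2→1: ·
e29 deliver 2→0: ·
e30 deliver 2→4: ·
e31 propose(0,'s'): 0[coor,t=4,z]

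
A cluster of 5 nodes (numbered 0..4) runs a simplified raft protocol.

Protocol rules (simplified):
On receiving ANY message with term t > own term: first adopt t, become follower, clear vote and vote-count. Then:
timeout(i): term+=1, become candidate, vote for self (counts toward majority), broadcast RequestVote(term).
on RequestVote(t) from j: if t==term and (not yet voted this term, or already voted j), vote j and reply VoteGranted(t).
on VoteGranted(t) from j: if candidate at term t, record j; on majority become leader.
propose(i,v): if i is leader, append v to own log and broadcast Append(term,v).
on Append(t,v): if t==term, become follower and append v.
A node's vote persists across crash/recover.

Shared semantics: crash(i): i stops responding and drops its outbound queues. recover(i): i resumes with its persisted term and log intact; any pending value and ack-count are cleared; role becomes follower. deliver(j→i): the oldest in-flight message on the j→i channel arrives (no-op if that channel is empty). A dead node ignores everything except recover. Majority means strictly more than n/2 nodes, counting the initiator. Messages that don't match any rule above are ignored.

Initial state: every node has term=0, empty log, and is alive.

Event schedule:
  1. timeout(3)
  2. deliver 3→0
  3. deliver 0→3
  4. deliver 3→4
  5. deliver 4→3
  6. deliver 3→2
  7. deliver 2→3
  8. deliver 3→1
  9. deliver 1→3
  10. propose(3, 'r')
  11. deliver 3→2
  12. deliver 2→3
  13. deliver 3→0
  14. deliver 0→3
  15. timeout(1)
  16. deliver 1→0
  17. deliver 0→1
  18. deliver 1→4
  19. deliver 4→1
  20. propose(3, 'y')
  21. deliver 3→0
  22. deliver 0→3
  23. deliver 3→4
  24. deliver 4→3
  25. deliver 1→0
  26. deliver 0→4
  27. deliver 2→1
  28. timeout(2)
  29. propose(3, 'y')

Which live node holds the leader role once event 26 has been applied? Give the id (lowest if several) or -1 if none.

[1] timeout(3) → N3(cand t1 [-])
[2] deliver 3→0 → N0(foll t1 [-])
[3] deliver 0→3 → ∅
[4] deliver 3→4 → N4(foll t1 [-])
[5] deliver 4→3 → N3(lead t1 [-])
[6] deliver 3→2 → N2(foll t1 [-])
[7] deliver 2→3 → ∅
[8] deliver 3→1 → N1(foll t1 [-])
[9] deliver 1→3 → ∅
[10] propose(3,'r') → N3(lead t1 [r])
[11] deliver 3→2 → N2(foll t1 [r])
[12] deliver 2→3 → ∅
[13] deliver 3→0 → N0(foll t1 [r])
[14] deliver 0→3 → ∅
[15] timeout(1) → N1(cand t2 [-])
[16] deliver 1→0 → N0(foll t2 [r])
[17] deliver 0→1 → ∅
[18] deliver 1→4 → N4(foll t2 [-])
[19] deliver 4→1 → N1(lead t2 [-])
[20] propose(3,'y') → N3(lead t1 [r,y])
[21] deliver 3→0 → ∅
[22] deliver 0→3 → ∅
[23] deliver 3→4 → ∅
[24] deliver 4→3 → ∅
[25] deliver 1→0 → ∅
[26] deliver 0→4 → ∅

1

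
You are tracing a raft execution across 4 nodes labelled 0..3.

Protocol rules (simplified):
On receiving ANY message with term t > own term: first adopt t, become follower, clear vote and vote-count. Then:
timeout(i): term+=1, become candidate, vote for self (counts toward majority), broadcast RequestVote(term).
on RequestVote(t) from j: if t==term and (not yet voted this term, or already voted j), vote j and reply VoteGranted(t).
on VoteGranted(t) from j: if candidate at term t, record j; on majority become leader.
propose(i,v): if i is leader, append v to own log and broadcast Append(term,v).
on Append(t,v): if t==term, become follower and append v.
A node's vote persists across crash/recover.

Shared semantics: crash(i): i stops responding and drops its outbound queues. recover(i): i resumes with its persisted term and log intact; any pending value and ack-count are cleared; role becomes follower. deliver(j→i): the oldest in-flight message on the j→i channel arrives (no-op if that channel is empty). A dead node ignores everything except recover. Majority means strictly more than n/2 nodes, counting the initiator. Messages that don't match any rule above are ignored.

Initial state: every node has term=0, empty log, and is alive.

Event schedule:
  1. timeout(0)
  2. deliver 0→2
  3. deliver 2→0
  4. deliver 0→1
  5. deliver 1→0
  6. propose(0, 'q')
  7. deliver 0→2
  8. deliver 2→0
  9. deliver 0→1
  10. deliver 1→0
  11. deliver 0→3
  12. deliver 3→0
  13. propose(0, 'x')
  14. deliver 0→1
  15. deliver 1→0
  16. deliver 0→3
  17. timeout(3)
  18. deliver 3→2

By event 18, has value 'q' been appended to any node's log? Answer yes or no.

after 1 — timeout(0): n0:cand/t1/[-]
after 2 — deliver 0→2: n2:foll/t1/[-]
after 3 — deliver 2→0: ·
after 4 — deliver 0→1: n1:foll/t1/[-]
after 5 — deliver 1→0: n0:lead/t1/[-]
after 6 — propose(0,'q'): n0:lead/t1/[q]
after 7 — deliver 0→2: n2:foll/t1/[q]
after 8 — deliver 2→0: ·
after 9 — deliver 0→1: n1:foll/t1/[q]
after 10 — deliver 1→0: ·
after 11 — deliver 0→3: n3:foll/t1/[-]
after 12 — deliver 3→0: ·
after 13 — propose(0,'x'): n0:lead/t1/[q,x]
after 14 — deliver 0→1: n1:foll/t1/[q,x]
after 15 — deliver 1→0: ·
after 16 — deliver 0→3: n3:foll/t1/[q]
after 17 — timeout(3): n3:cand/t2/[q]
after 18 — deliver 3→2: n2:foll/t2/[q]

yes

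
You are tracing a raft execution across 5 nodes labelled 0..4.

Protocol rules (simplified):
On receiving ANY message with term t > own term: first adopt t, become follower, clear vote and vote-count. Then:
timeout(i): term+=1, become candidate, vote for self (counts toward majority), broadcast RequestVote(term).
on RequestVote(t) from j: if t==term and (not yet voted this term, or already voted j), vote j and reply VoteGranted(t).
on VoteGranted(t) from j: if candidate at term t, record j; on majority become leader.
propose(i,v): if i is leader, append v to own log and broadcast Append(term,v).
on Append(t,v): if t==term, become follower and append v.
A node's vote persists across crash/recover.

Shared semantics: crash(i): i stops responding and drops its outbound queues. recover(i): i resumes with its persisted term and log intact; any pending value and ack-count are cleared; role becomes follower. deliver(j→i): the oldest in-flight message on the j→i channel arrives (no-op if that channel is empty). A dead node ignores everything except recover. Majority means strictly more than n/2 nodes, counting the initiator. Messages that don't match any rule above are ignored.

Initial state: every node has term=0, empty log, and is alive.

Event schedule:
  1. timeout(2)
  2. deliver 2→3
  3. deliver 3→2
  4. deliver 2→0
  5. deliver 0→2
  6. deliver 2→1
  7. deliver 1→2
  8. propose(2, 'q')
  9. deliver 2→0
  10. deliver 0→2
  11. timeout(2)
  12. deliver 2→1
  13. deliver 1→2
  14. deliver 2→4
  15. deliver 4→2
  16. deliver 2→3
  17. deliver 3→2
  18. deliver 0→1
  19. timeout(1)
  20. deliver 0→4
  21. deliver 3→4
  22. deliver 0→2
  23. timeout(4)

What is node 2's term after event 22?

2

[1] timeout(2) → N2(cand t1 [-])
[2] deliver 2→3 → N3(foll t1 [-])
[3] deliver 3→2 → ∅
[4] deliver 2→0 → N0(foll t1 [-])
[5] deliver 0→2 → N2(lead t1 [-])
[6] deliver 2→1 → N1(foll t1 [-])
[7] deliver 1→2 → ∅
[8] propose(2,'q') → N2(lead t1 [q])
[9] deliver 2→0 → N0(foll t1 [q])
[10] deliver 0→2 → ∅
[11] timeout(2) → N2(cand t2 [q])
[12] deliver 2→1 → N1(foll t1 [q])
[13] deliver 1→2 → ∅
[14] deliver 2→4 → N4(foll t1 [-])
[15] deliver 4→2 → ∅
[16] deliver 2→3 → N3(foll t1 [q])
[17] deliver 3→2 → ∅
[18] deliver 0→1 → ∅
[19] timeout(1) → N1(cand t2 [q])
[20] deliver 0→4 → ∅
[21] deliver 3→4 → ∅
[22] deliver 0→2 → ∅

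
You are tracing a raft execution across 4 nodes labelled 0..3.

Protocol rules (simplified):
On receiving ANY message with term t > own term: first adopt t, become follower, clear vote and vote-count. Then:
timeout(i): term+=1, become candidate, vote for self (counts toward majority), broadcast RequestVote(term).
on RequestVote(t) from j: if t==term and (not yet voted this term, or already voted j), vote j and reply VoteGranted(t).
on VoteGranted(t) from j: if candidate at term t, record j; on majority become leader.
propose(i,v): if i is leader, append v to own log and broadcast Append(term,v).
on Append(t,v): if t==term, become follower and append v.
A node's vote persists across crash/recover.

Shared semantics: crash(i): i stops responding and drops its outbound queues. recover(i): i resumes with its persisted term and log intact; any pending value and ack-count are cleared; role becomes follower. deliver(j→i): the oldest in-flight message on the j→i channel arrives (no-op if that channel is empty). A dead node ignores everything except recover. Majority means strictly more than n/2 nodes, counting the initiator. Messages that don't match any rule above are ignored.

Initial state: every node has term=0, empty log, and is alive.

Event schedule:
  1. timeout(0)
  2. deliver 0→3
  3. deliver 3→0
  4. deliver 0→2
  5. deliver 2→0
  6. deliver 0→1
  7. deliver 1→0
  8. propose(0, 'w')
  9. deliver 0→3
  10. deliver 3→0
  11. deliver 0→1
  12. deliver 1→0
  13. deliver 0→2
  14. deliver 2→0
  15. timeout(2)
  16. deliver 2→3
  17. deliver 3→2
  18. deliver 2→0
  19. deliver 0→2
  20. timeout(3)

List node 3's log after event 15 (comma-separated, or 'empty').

e1 timeout(0): 0[cand,t=1,-]
e2 deliver 0→3: 3[foll,t=1,-]
e3 deliver 3→0: ·
e4 deliver 0→2: 2[foll,t=1,-]
e5 deliver 2→0: 0[lead,t=1,-]
e6 deliver 0→1: 1[foll,t=1,-]
e7 deliver 1→0: ·
e8 propose(0,'w'): 0[lead,t=1,w]
e9 deliver 0→3: 3[foll,t=1,w]
e10 deliver 3→0: ·
e11 deliver 0→1: 1[foll,t=1,w]
e12 deliver 1→0: ·
e13 deliver 0→2: 2[foll,t=1,w]
e14 deliver 2→0: ·
e15 timeout(2): 2[cand,t=2,w]

w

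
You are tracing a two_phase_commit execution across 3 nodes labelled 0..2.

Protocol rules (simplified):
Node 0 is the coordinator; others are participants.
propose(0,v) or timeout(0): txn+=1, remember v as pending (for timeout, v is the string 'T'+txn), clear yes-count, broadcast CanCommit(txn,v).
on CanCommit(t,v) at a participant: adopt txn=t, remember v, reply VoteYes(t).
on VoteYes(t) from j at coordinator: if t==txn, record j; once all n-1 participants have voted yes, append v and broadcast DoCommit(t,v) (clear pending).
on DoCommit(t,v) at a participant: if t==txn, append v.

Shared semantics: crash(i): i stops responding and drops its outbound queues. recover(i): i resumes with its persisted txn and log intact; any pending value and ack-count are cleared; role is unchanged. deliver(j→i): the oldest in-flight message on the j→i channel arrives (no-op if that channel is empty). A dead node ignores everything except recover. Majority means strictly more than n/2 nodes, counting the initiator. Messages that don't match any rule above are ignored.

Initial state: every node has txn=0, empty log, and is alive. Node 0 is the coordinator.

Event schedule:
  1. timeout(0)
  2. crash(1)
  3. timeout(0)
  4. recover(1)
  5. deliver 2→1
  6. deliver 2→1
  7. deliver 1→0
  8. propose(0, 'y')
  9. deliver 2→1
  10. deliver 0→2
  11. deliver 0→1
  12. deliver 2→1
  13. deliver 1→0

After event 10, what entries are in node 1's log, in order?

step 1 timeout(0): 0={coor,t=1,log=-}
step 2 crash(1): 1={✗part,t=0,log=-}
step 3 timeout(0): 0={coor,t=2,log=-}
step 4 recover(1): 1={part,t=0,log=-}
step 5 deliver 2→1: —
step 6 deliver 2→1: —
step 7 deliver 1→0: —
step 8 propose(0,'y'): 0={coor,t=3,log=-}
step 9 deliver 2→1: —
step 10 deliver 0→2: 2={part,t=1,log=-}

empty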